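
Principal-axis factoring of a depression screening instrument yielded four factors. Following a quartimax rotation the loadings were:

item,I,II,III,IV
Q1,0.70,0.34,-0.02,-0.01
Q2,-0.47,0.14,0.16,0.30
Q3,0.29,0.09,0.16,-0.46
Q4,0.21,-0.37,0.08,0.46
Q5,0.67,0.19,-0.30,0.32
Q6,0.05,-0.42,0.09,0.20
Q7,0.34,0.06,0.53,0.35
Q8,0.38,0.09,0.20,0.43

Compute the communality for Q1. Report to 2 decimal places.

0.61

h² = 0.70² + 0.34² + (-0.02)² + (-0.01)² = 0.4900 + 0.1156 + 0.0004 + 0.0001 = 0.6061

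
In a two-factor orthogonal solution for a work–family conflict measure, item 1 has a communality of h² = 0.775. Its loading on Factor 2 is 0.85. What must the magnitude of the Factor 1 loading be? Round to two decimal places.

Under orthogonal rotation h² = Σλ², so λ_Factor 1² = h² − (0.7225) = 0.775 − 0.7225 = 0.0525.
|λ| = √0.0525 = 0.2291.

0.23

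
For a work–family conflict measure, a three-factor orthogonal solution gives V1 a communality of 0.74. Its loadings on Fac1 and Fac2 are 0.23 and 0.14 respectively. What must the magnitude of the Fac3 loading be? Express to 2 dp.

0.82

Under orthogonal rotation h² = Σλ², so λ_Fac3² = h² − (0.0725) = 0.74 − 0.0725 = 0.6675.
|λ| = √0.6675 = 0.8170.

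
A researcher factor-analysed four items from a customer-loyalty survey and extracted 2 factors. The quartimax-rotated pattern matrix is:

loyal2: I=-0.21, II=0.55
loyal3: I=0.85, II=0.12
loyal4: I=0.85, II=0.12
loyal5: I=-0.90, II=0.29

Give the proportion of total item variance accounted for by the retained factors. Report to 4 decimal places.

Communalities: 0.3466, 0.7369, 0.7369, 0.8941; Σh² = 2.7145.
Total variance with 4 standardized items is 4, so the solution explains 2.7145/4 = 0.6786.

0.6786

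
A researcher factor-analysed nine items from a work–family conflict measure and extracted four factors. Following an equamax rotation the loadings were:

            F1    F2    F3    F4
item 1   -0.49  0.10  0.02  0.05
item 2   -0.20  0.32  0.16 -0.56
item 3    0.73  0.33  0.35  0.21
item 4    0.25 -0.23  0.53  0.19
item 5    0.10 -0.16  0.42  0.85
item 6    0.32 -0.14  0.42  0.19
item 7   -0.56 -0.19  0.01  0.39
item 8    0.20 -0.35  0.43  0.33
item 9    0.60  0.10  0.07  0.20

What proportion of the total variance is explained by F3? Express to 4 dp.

SS loadings for F3 = 0.02² + 0.16² + 0.35² + 0.53² + 0.42² + 0.42² + 0.01² + 0.43² + 0.07² = 0.9721
Proportion of variance = 0.9721 / 9 = 0.1080.

0.1080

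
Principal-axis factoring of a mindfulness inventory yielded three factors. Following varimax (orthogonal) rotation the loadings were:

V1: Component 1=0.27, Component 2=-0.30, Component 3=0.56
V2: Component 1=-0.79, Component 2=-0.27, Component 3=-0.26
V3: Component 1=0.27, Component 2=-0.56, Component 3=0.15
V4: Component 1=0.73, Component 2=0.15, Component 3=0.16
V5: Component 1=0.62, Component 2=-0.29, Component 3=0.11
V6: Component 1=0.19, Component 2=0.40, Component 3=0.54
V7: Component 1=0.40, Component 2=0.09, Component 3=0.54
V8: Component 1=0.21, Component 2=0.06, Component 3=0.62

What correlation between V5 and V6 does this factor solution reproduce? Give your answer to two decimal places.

0.06

r̂ = Σ λ_i·λ_j across factors = (0.62)(0.19) + (-0.29)(0.40) + (0.11)(0.54)
  = +0.1178 -0.1160 +0.0594 = 0.0612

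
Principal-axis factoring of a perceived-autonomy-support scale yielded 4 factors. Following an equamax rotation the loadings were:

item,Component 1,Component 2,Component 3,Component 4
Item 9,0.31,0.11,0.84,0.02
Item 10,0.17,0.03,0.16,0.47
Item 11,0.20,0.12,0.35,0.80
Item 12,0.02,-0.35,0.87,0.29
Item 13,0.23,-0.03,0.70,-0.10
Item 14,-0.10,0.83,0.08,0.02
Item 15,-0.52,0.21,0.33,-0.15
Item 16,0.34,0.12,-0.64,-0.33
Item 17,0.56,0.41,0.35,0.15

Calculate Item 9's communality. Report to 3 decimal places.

0.814

h² = 0.31² + 0.11² + 0.84² + 0.02² = 0.0961 + 0.0121 + 0.7056 + 0.0004 = 0.8142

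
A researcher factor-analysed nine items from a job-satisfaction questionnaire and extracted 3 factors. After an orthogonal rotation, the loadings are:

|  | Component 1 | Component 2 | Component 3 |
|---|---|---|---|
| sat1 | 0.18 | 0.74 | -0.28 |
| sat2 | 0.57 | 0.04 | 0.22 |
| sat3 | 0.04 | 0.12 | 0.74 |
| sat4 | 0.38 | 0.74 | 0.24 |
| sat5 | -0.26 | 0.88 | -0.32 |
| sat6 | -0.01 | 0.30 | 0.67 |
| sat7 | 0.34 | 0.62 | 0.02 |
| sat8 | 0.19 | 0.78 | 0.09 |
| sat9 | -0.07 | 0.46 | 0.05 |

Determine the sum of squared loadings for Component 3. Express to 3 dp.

SS loadings for Component 3 = (-0.28)² + 0.22² + 0.74² + 0.24² + (-0.32)² + 0.67² + 0.02² + 0.09² + 0.05² = 0.0784 + 0.0484 + 0.5476 + 0.0576 + 0.1024 + 0.4489 + 0.0004 + 0.0081 + 0.0025 = 1.2943

1.294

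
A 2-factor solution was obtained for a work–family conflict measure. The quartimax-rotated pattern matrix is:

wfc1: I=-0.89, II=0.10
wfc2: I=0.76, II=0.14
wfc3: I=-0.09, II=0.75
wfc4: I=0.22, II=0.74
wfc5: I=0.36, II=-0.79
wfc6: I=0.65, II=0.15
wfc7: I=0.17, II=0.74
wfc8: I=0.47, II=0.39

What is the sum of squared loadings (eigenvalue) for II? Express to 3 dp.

2.486

SS loadings for II = 0.10² + 0.14² + 0.75² + 0.74² + (-0.79)² + 0.15² + 0.74² + 0.39² = 0.0100 + 0.0196 + 0.5625 + 0.5476 + 0.6241 + 0.0225 + 0.5476 + 0.1521 = 2.4860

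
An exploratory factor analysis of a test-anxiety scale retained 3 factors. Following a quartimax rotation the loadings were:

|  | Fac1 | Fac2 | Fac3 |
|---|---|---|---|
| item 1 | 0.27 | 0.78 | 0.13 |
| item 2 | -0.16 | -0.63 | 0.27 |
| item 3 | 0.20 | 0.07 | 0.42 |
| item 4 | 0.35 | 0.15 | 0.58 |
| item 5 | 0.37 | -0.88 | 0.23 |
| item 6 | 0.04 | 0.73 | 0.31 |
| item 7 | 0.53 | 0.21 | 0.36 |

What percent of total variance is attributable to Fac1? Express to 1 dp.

9.7%

SS loadings for Fac1 = 0.27² + (-0.16)² + 0.20² + 0.35² + 0.37² + 0.04² + 0.53² = 0.6804
With 7 standardized items, total variance = 7. Proportion = 0.6804/7 = 0.0972 → 9.72%.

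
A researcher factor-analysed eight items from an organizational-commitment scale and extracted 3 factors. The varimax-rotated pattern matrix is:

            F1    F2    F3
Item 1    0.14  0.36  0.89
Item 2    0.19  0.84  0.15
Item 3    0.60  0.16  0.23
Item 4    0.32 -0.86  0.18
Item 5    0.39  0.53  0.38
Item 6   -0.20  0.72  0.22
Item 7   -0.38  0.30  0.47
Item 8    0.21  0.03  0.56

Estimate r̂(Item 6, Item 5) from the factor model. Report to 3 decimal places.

r̂ = Σ λ_i·λ_j across factors = (-0.20)(0.39) + (0.72)(0.53) + (0.22)(0.38)
  = -0.0780 +0.3816 +0.0836 = 0.3872

0.387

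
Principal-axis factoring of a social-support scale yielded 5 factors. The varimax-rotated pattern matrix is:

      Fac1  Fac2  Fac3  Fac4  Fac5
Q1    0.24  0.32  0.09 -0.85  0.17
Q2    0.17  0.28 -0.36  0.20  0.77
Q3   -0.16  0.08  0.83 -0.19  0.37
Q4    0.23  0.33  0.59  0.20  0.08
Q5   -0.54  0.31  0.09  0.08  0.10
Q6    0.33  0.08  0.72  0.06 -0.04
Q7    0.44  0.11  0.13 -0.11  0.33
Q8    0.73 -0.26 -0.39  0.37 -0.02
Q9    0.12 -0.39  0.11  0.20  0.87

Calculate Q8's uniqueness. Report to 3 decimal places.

h² = 0.73² + (-0.26)² + (-0.39)² + 0.37² + (-0.02)² = 0.5329 + 0.0676 + 0.1521 + 0.1369 + 0.0004 = 0.8899
Uniqueness u² = 1 − h² = 1 − 0.8899 = 0.1101

0.110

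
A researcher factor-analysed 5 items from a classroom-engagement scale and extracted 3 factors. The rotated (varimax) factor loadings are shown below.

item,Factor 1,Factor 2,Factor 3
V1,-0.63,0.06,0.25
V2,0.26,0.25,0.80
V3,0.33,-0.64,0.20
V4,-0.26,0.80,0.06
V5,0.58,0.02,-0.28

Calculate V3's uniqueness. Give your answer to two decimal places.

h² = 0.33² + (-0.64)² + 0.20² = 0.1089 + 0.4096 + 0.0400 = 0.5585
Uniqueness u² = 1 − h² = 1 − 0.5585 = 0.4415

0.44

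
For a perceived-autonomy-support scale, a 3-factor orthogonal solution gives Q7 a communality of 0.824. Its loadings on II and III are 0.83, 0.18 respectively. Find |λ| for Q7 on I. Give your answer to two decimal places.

0.32

Under orthogonal rotation h² = Σλ², so λ_I² = h² − (0.7213) = 0.824 − 0.7213 = 0.1027.
|λ| = √0.1027 = 0.3205.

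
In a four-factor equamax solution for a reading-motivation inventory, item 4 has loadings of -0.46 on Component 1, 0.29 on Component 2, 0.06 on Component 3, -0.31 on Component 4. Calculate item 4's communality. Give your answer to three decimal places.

0.395

h² = (-0.46)² + 0.29² + 0.06² + (-0.31)² = 0.2116 + 0.0841 + 0.0036 + 0.0961 = 0.3954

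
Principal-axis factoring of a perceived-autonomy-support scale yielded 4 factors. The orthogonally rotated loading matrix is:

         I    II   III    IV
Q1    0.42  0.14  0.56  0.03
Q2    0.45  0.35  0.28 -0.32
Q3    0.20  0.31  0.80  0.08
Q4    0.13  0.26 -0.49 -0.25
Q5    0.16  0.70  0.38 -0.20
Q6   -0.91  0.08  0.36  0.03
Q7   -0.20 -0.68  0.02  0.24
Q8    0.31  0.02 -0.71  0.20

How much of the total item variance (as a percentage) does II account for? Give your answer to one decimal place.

SS loadings for II = 0.14² + 0.35² + 0.31² + 0.26² + 0.70² + 0.08² + (-0.68)² + 0.02² = 1.2650
With 8 standardized items, total variance = 8. Proportion = 1.2650/8 = 0.1581 → 15.81%.

15.8%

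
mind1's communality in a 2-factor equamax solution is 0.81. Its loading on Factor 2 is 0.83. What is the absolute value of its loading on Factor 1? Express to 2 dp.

0.35

Under orthogonal rotation h² = Σλ², so λ_Factor 1² = h² − (0.6889) = 0.81 − 0.6889 = 0.1211.
|λ| = √0.1211 = 0.3480.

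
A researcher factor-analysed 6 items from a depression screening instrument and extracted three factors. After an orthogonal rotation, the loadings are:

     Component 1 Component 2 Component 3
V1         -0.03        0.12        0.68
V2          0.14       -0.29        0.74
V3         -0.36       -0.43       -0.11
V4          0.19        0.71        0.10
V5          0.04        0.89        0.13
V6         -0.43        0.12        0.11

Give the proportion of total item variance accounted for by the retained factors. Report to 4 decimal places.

0.5046

Communalities: 0.4777, 0.6513, 0.3266, 0.5502, 0.8106, 0.2114; Σh² = 3.0278.
Total variance with 6 standardized items is 6, so the solution explains 3.0278/6 = 0.5046.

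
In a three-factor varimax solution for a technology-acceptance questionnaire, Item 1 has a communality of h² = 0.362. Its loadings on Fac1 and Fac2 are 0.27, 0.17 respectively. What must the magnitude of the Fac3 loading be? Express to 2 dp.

0.51

Under orthogonal rotation h² = Σλ², so λ_Fac3² = h² − (0.1018) = 0.362 − 0.1018 = 0.2602.
|λ| = √0.2602 = 0.5101.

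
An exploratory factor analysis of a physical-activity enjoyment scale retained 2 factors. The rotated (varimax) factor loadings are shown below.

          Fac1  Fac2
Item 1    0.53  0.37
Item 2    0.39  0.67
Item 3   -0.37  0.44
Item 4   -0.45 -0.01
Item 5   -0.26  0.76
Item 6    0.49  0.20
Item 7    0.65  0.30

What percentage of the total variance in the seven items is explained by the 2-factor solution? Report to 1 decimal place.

42.7%

Communalities: 0.4178, 0.6010, 0.3305, 0.2026, 0.6452, 0.2801, 0.5125; Σh² = 2.9897.
Total variance with 7 standardized items is 7, so the solution explains 2.9897/7 = 0.4271 = 42.71%.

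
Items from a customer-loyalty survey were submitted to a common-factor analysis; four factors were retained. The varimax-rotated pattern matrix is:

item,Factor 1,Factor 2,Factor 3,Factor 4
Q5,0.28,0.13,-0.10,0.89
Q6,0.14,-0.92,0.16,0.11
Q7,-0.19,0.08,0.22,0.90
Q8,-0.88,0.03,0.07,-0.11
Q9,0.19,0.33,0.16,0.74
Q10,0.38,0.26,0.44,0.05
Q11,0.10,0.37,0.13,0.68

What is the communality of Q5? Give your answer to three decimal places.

0.897

h² = 0.28² + 0.13² + (-0.10)² + 0.89² = 0.0784 + 0.0169 + 0.0100 + 0.7921 = 0.8974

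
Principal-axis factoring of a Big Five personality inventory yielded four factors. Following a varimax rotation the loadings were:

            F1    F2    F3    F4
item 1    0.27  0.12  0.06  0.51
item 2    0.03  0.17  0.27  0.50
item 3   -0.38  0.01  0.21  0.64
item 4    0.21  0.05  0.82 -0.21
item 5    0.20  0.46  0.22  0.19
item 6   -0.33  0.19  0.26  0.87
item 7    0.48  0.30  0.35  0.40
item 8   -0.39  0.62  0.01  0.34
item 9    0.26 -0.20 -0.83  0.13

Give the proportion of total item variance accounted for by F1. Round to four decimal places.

SS loadings for F1 = 0.27² + 0.03² + (-0.38)² + 0.21² + 0.20² + (-0.33)² + 0.48² + (-0.39)² + 0.26² = 0.8613
Proportion of variance = 0.8613 / 9 = 0.0957.

0.0957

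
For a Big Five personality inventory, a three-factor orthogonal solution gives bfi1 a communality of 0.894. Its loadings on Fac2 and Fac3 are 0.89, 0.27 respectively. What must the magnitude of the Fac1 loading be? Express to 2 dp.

0.17

Under orthogonal rotation h² = Σλ², so λ_Fac1² = h² − (0.8650) = 0.894 − 0.8650 = 0.0290.
|λ| = √0.0290 = 0.1703.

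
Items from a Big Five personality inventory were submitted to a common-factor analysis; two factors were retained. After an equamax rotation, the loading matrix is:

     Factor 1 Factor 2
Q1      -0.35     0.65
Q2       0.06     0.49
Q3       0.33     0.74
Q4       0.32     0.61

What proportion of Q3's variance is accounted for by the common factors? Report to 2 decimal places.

0.66

h² = 0.33² + 0.74² = 0.1089 + 0.5476 = 0.6565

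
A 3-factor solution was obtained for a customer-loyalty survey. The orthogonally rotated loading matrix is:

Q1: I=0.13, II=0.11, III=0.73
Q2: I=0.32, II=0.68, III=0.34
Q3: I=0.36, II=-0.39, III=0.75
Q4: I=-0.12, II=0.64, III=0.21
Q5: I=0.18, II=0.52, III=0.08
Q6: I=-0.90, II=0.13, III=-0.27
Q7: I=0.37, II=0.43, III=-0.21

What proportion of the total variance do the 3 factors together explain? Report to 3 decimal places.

Communalities: 0.5619, 0.6804, 0.8442, 0.4681, 0.3092, 0.8998, 0.3659; Σh² = 4.1295.
Total variance with 7 standardized items is 7, so the solution explains 4.1295/7 = 0.5899.

0.590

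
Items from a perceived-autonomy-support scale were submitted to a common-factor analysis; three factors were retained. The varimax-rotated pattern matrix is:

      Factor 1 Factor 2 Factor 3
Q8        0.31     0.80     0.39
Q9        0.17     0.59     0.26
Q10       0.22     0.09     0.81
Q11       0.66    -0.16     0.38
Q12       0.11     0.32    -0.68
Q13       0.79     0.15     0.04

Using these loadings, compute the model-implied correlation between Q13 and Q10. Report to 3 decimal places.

r̂ = Σ λ_i·λ_j across factors = (0.79)(0.22) + (0.15)(0.09) + (0.04)(0.81)
  = +0.1738 +0.0135 +0.0324 = 0.2197

0.220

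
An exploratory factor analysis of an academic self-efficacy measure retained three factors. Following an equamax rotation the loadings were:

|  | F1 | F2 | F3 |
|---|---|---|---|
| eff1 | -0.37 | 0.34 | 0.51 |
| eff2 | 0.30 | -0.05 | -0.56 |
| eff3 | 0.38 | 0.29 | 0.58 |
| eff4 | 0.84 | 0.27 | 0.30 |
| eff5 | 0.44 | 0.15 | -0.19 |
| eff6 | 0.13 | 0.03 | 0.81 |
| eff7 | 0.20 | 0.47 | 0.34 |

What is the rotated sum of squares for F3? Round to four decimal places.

1.8079

SS loadings for F3 = 0.51² + (-0.56)² + 0.58² + 0.30² + (-0.19)² + 0.81² + 0.34² = 0.2601 + 0.3136 + 0.3364 + 0.0900 + 0.0361 + 0.6561 + 0.1156 = 1.8079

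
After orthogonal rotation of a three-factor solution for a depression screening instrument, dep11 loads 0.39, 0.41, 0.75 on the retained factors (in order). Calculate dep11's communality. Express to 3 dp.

h² = 0.39² + 0.41² + 0.75² = 0.1521 + 0.1681 + 0.5625 = 0.8827

0.883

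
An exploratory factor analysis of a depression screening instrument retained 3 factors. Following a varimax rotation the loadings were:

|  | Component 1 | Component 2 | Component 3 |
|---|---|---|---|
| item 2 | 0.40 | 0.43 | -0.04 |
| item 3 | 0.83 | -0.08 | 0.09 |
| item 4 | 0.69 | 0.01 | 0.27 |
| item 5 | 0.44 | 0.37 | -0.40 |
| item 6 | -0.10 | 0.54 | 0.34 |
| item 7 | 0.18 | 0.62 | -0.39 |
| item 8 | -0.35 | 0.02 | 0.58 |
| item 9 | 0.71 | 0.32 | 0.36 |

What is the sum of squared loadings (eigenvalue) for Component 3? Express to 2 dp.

SS loadings for Component 3 = (-0.04)² + 0.09² + 0.27² + (-0.40)² + 0.34² + (-0.39)² + 0.58² + 0.36² = 0.0016 + 0.0081 + 0.0729 + 0.1600 + 0.1156 + 0.1521 + 0.3364 + 0.1296 = 0.9763

0.98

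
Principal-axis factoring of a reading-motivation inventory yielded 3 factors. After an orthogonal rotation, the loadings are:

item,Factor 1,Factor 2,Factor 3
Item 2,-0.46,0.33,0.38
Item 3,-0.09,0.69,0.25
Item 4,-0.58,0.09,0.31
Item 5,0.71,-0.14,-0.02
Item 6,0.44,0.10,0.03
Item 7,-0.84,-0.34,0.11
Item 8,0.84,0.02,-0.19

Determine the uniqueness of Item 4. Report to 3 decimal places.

0.559

h² = (-0.58)² + 0.09² + 0.31² = 0.3364 + 0.0081 + 0.0961 = 0.4406
Uniqueness u² = 1 − h² = 1 − 0.4406 = 0.5594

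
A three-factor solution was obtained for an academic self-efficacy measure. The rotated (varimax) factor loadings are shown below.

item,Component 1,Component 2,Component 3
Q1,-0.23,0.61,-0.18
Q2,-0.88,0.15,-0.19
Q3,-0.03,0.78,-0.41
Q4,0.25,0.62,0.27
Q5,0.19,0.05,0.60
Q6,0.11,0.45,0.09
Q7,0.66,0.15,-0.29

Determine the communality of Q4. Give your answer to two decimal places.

0.52

h² = 0.25² + 0.62² + 0.27² = 0.0625 + 0.3844 + 0.0729 = 0.5198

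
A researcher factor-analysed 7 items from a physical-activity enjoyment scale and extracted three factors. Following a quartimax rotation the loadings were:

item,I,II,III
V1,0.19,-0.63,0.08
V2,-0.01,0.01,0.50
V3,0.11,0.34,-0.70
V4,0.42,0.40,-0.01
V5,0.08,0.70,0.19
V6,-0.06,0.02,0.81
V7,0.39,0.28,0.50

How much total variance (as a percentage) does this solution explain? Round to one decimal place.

47.4%

SS loadings by factor: 0.3868, 1.2414, 1.6887; total = 3.3169.
Total variance with 7 standardized items is 7, so the solution explains 3.3169/7 = 0.4738 = 47.38%.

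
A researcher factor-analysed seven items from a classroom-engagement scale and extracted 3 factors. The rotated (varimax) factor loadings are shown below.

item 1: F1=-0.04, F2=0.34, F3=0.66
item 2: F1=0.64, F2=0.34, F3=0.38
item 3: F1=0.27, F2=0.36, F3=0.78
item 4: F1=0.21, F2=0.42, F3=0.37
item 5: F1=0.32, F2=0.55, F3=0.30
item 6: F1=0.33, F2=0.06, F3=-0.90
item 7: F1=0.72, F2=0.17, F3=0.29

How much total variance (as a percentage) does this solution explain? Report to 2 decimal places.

63.42%

SS loadings by factor: 1.2579, 0.8722, 2.3094; total = 4.4395.
Total variance with 7 standardized items is 7, so the solution explains 4.4395/7 = 0.6342 = 63.42%.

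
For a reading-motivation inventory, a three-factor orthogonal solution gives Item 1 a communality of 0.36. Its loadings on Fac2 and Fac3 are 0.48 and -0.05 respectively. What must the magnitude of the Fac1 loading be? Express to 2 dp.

0.36

Under orthogonal rotation h² = Σλ², so λ_Fac1² = h² − (0.2329) = 0.36 − 0.2329 = 0.1271.
|λ| = √0.1271 = 0.3565.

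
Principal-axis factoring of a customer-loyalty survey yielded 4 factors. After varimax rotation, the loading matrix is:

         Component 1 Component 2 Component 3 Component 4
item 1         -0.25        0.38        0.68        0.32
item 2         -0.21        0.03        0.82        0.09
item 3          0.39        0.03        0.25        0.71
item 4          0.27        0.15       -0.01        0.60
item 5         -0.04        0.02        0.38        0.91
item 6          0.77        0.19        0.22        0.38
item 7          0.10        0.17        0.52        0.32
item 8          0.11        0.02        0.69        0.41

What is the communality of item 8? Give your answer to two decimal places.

0.66

h² = 0.11² + 0.02² + 0.69² + 0.41² = 0.0121 + 0.0004 + 0.4761 + 0.1681 = 0.6567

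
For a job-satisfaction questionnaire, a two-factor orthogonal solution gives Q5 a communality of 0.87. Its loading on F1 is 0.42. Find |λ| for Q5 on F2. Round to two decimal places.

0.83

Under orthogonal rotation h² = Σλ², so λ_F2² = h² − (0.1764) = 0.87 − 0.1764 = 0.6936.
|λ| = √0.6936 = 0.8328.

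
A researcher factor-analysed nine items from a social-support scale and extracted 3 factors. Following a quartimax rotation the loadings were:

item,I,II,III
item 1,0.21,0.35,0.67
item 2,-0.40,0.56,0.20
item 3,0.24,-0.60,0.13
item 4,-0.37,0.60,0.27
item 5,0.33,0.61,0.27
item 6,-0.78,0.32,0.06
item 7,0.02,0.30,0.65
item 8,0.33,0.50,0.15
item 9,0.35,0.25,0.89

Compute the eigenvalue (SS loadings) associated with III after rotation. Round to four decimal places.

1.8923

SS loadings for III = 0.67² + 0.20² + 0.13² + 0.27² + 0.27² + 0.06² + 0.65² + 0.15² + 0.89² = 0.4489 + 0.0400 + 0.0169 + 0.0729 + 0.0729 + 0.0036 + 0.4225 + 0.0225 + 0.7921 = 1.8923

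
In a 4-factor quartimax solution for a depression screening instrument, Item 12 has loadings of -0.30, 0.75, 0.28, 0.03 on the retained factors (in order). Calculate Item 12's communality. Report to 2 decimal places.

0.73

h² = (-0.30)² + 0.75² + 0.28² + 0.03² = 0.0900 + 0.5625 + 0.0784 + 0.0009 = 0.7318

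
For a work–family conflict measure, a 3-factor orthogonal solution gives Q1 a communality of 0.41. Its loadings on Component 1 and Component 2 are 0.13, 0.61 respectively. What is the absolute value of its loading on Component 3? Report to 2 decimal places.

Under orthogonal rotation h² = Σλ², so λ_Component 3² = h² − (0.3890) = 0.41 − 0.3890 = 0.0210.
|λ| = √0.0210 = 0.1449.

0.14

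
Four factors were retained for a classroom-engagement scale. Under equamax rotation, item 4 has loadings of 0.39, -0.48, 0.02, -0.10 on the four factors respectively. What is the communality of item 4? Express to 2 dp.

h² = 0.39² + (-0.48)² + 0.02² + (-0.10)² = 0.1521 + 0.2304 + 0.0004 + 0.0100 = 0.3929

0.39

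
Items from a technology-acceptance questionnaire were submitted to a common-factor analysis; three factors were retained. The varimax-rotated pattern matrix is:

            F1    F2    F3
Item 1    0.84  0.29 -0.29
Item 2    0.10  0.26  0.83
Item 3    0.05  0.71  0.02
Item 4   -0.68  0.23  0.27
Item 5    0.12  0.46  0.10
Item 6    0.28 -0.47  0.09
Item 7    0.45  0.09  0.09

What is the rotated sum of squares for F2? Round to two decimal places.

1.15

SS loadings for F2 = 0.29² + 0.26² + 0.71² + 0.23² + 0.46² + (-0.47)² + 0.09² = 0.0841 + 0.0676 + 0.5041 + 0.0529 + 0.2116 + 0.2209 + 0.0081 = 1.1493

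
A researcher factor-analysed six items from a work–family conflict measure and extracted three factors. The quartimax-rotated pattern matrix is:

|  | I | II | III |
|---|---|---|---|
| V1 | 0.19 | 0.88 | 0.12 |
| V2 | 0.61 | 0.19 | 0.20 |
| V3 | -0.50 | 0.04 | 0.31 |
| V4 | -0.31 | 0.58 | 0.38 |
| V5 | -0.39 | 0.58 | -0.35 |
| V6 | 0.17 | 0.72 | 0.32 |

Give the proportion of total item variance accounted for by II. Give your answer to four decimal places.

SS loadings for II = 0.88² + 0.19² + 0.04² + 0.58² + 0.58² + 0.72² = 2.0033
Proportion of variance = 2.0033 / 6 = 0.3339.

0.3339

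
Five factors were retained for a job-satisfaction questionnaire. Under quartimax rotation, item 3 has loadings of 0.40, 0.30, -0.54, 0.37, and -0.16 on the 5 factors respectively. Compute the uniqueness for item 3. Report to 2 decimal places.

0.30

h² = 0.40² + 0.30² + (-0.54)² + 0.37² + (-0.16)² = 0.1600 + 0.0900 + 0.2916 + 0.1369 + 0.0256 = 0.7041
Uniqueness u² = 1 − h² = 1 − 0.7041 = 0.2959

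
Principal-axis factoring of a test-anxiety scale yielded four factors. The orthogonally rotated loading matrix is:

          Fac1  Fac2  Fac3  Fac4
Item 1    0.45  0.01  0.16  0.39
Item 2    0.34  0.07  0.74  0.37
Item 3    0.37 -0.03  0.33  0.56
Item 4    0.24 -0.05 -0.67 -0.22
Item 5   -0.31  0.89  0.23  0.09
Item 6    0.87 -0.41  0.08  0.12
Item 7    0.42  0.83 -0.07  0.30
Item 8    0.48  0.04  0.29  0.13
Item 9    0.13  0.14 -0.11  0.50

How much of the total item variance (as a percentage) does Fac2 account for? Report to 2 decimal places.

18.65%

SS loadings for Fac2 = 0.01² + 0.07² + (-0.03)² + (-0.05)² + 0.89² + (-0.41)² + 0.83² + 0.04² + 0.14² = 1.6787
With 9 standardized items, total variance = 9. Proportion = 1.6787/9 = 0.1865 → 18.65%.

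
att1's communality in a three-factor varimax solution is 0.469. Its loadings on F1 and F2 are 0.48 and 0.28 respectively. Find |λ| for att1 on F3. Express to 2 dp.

Under orthogonal rotation h² = Σλ², so λ_F3² = h² − (0.3088) = 0.469 − 0.3088 = 0.1602.
|λ| = √0.1602 = 0.4002.

0.40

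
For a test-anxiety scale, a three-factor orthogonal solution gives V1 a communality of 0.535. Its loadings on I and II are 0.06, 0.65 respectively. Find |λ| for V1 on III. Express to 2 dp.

Under orthogonal rotation h² = Σλ², so λ_III² = h² − (0.4261) = 0.535 − 0.4261 = 0.1089.
|λ| = √0.1089 = 0.3300.

0.33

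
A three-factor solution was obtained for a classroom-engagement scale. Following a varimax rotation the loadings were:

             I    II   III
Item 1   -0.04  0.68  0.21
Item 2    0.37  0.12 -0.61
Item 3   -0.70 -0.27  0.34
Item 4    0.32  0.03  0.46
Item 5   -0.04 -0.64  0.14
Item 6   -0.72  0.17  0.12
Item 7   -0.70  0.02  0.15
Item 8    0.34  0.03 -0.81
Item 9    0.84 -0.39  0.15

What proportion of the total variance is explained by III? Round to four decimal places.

0.1643

SS loadings for III = 0.21² + (-0.61)² + 0.34² + 0.46² + 0.14² + 0.12² + 0.15² + (-0.81)² + 0.15² = 1.4785
Proportion of variance = 1.4785 / 9 = 0.1643.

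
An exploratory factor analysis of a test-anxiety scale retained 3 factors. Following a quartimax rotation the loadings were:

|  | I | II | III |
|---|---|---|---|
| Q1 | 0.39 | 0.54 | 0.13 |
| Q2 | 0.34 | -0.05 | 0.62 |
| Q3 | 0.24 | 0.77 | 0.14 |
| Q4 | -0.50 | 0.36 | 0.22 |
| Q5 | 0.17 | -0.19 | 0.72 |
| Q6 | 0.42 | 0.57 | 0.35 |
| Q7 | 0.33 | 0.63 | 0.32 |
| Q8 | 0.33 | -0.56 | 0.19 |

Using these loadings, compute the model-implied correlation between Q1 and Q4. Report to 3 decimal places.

0.028

r̂ = Σ λ_i·λ_j across factors = (0.39)(-0.50) + (0.54)(0.36) + (0.13)(0.22)
  = -0.1950 +0.1944 +0.0286 = 0.0280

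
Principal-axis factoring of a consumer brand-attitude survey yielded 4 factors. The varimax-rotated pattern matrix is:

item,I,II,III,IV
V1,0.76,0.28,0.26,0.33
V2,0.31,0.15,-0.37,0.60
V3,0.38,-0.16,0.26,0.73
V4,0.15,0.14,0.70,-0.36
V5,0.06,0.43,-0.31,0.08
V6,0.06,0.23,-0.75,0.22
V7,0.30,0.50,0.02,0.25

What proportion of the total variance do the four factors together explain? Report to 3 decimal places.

0.606

Communalities: 0.8325, 0.6155, 0.7705, 0.6617, 0.2910, 0.6674, 0.4029; Σh² = 4.2415.
Total variance with 7 standardized items is 7, so the solution explains 4.2415/7 = 0.6059.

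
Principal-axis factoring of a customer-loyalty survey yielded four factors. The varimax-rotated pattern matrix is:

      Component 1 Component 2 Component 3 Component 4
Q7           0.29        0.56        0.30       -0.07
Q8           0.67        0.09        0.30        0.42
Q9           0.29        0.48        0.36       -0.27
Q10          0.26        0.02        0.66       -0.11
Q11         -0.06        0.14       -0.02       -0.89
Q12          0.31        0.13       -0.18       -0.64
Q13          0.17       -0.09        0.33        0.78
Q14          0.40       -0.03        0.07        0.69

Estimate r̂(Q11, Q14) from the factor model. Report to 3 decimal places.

-0.644

r̂ = Σ λ_i·λ_j across factors = (-0.06)(0.40) + (0.14)(-0.03) + (-0.02)(0.07) + (-0.89)(0.69)
  = -0.0240 -0.0042 -0.0014 -0.6141 = -0.6437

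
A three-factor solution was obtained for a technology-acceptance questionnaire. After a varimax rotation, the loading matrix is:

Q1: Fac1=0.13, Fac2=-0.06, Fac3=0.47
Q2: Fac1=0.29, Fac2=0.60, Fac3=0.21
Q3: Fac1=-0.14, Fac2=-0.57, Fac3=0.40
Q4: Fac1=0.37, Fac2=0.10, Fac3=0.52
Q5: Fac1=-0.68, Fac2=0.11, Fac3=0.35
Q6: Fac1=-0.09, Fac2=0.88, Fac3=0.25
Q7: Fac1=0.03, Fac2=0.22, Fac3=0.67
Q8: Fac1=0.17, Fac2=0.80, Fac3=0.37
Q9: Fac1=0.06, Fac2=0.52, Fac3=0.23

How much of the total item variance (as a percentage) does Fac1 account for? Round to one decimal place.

8.5%

SS loadings for Fac1 = 0.13² + 0.29² + (-0.14)² + 0.37² + (-0.68)² + (-0.09)² + 0.03² + 0.17² + 0.06² = 0.7614
With 9 standardized items, total variance = 9. Proportion = 0.7614/9 = 0.0846 → 8.46%.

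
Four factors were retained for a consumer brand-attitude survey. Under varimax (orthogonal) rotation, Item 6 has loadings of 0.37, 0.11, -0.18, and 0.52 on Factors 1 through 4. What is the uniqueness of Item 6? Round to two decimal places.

h² = 0.37² + 0.11² + (-0.18)² + 0.52² = 0.1369 + 0.0121 + 0.0324 + 0.2704 = 0.4518
Uniqueness u² = 1 − h² = 1 − 0.4518 = 0.5482

0.55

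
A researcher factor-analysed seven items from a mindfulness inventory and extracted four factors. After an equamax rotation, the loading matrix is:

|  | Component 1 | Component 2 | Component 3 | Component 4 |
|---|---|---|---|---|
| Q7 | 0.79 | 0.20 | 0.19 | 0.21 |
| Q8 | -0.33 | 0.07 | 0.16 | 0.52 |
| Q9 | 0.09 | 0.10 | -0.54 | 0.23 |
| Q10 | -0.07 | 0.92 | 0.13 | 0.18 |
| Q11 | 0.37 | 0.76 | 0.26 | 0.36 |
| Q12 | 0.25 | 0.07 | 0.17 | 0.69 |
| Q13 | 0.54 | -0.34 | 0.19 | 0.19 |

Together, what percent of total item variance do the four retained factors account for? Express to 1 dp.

SS loadings by factor: 1.2370, 1.5994, 0.5028, 1.0416; total = 4.3808.
Total variance with 7 standardized items is 7, so the solution explains 4.3808/7 = 0.6258 = 62.58%.

62.6%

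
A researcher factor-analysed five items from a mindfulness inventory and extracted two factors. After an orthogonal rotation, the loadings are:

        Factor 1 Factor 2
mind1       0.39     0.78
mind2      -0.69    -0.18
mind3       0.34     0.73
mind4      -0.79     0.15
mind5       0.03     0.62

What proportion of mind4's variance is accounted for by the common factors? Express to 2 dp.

0.65

h² = (-0.79)² + 0.15² = 0.6241 + 0.0225 = 0.6466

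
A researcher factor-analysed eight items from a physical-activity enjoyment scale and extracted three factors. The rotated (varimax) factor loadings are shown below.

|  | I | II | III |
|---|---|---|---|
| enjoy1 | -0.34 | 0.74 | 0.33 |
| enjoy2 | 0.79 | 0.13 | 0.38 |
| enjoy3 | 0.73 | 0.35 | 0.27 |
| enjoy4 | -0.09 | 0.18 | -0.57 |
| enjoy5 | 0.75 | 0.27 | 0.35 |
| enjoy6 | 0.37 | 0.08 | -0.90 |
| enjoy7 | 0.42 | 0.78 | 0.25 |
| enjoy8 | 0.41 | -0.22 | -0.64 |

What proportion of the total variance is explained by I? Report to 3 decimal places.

0.291

SS loadings for I = (-0.34)² + 0.79² + 0.73² + (-0.09)² + 0.75² + 0.37² + 0.42² + 0.41² = 2.3246
Proportion of variance = 2.3246 / 8 = 0.2906.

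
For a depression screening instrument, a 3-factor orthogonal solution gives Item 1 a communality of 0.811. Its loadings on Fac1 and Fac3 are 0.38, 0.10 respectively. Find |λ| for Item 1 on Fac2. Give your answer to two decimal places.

Under orthogonal rotation h² = Σλ², so λ_Fac2² = h² − (0.1544) = 0.811 − 0.1544 = 0.6566.
|λ| = √0.6566 = 0.8103.

0.81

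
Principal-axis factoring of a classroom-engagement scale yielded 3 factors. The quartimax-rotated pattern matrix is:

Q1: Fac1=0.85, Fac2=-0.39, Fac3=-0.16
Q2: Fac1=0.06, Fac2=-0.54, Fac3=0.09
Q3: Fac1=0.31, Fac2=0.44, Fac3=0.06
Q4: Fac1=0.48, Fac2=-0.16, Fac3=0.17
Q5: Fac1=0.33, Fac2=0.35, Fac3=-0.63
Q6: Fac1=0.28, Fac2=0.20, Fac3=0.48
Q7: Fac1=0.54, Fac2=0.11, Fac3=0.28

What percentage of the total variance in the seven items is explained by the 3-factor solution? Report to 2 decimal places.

Communalities: 0.9002, 0.3033, 0.2933, 0.2849, 0.6283, 0.3488, 0.3821; Σh² = 3.1409.
Total variance with 7 standardized items is 7, so the solution explains 3.1409/7 = 0.4487 = 44.87%.

44.87%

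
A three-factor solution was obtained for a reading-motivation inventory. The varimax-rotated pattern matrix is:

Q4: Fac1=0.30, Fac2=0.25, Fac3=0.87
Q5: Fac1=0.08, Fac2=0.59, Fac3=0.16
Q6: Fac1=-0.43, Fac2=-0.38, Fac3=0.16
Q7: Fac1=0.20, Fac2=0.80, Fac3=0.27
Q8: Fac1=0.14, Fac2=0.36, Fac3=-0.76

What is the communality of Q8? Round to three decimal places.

h² = 0.14² + 0.36² + (-0.76)² = 0.0196 + 0.1296 + 0.5776 = 0.7268

0.727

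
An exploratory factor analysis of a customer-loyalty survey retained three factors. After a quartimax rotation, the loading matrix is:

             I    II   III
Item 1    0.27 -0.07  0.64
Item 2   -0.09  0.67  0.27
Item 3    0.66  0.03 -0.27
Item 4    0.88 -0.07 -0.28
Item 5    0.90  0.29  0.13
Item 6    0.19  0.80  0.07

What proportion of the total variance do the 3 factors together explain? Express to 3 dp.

SS loadings by factor: 2.1371, 1.1837, 0.6556; total = 3.9764.
Total variance with 6 standardized items is 6, so the solution explains 3.9764/6 = 0.6627.

0.663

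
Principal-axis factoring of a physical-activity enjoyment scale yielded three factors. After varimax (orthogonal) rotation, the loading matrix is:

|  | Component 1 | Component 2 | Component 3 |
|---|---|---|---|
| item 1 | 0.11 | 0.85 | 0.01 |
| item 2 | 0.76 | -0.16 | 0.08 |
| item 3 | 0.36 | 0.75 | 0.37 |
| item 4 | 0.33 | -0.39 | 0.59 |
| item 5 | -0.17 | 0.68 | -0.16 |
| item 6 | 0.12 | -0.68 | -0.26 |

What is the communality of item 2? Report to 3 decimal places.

h² = 0.76² + (-0.16)² + 0.08² = 0.5776 + 0.0256 + 0.0064 = 0.6096

0.610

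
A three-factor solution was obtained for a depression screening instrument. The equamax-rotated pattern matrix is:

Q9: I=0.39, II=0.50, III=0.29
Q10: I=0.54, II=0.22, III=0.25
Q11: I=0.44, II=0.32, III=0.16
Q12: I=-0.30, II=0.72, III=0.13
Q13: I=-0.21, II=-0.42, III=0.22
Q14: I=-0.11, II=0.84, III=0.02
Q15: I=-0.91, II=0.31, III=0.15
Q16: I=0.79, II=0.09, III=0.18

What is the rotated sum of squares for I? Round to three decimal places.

2.236

SS loadings for I = 0.39² + 0.54² + 0.44² + (-0.30)² + (-0.21)² + (-0.11)² + (-0.91)² + 0.79² = 0.1521 + 0.2916 + 0.1936 + 0.0900 + 0.0441 + 0.0121 + 0.8281 + 0.6241 = 2.2357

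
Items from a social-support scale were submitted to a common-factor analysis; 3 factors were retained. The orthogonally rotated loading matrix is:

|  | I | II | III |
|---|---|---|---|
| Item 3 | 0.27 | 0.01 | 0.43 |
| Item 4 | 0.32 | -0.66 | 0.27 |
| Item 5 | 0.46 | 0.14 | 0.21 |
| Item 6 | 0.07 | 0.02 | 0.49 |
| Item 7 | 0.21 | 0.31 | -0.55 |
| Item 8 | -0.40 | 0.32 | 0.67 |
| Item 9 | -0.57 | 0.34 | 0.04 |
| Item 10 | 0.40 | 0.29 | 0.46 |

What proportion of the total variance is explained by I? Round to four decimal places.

SS loadings for I = 0.27² + 0.32² + 0.46² + 0.07² + 0.21² + (-0.40)² + (-0.57)² + 0.40² = 1.0808
Proportion of variance = 1.0808 / 8 = 0.1351.

0.1351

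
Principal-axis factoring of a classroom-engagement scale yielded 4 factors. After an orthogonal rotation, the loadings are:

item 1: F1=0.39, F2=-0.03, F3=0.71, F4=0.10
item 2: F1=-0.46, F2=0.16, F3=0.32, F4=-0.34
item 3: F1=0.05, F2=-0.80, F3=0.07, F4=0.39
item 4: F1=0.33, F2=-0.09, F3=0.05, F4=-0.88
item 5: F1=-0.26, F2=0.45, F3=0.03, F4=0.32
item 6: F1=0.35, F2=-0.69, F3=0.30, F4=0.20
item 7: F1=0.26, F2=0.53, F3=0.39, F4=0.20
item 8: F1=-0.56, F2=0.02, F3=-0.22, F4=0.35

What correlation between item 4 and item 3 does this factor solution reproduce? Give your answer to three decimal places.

-0.251

r̂ = Σ λ_i·λ_j across factors = (0.33)(0.05) + (-0.09)(-0.80) + (0.05)(0.07) + (-0.88)(0.39)
  = +0.0165 +0.0720 +0.0035 -0.3432 = -0.2512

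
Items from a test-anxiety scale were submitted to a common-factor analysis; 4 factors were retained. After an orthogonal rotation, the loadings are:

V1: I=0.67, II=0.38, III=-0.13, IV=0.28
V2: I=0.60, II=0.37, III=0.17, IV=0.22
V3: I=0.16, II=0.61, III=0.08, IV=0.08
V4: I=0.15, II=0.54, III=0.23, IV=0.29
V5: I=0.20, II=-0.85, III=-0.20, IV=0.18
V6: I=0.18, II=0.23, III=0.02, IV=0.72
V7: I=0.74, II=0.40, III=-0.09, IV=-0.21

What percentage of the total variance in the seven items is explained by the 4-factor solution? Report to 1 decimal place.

61.8%

Communalities: 0.6886, 0.5742, 0.4105, 0.4511, 0.8349, 0.6041, 0.7598; Σh² = 4.3232.
Total variance with 7 standardized items is 7, so the solution explains 4.3232/7 = 0.6176 = 61.76%.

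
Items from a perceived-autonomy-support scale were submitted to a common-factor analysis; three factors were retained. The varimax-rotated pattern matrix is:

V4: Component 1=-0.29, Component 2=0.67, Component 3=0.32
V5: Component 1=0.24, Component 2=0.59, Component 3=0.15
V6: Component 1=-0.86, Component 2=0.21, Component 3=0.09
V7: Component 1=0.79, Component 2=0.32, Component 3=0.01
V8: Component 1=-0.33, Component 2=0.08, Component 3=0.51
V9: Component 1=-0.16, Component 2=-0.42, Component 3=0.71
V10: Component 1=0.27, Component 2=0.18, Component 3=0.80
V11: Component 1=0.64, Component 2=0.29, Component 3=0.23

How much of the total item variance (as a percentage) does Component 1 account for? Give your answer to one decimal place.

26.5%

SS loadings for Component 1 = (-0.29)² + 0.24² + (-0.86)² + 0.79² + (-0.33)² + (-0.16)² + 0.27² + 0.64² = 2.1224
With 8 standardized items, total variance = 8. Proportion = 2.1224/8 = 0.2653 → 26.53%.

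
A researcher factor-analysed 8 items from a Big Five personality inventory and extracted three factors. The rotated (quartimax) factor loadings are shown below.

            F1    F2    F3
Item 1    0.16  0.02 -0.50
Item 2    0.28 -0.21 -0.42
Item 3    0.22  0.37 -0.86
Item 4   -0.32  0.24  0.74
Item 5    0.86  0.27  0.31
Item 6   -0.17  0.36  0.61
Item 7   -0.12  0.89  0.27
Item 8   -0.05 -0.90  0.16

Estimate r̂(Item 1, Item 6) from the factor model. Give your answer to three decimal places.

-0.325

r̂ = Σ λ_i·λ_j across factors = (0.16)(-0.17) + (0.02)(0.36) + (-0.50)(0.61)
  = -0.0272 +0.0072 -0.3050 = -0.3250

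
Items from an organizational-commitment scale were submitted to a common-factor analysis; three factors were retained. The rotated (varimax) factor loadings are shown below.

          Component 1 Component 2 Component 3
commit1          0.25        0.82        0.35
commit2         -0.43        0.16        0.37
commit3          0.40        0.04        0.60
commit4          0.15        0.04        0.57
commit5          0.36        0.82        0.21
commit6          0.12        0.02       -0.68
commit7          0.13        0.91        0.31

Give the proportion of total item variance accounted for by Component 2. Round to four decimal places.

0.3146

SS loadings for Component 2 = 0.82² + 0.16² + 0.04² + 0.04² + 0.82² + 0.02² + 0.91² = 2.2021
Proportion of variance = 2.2021 / 7 = 0.3146.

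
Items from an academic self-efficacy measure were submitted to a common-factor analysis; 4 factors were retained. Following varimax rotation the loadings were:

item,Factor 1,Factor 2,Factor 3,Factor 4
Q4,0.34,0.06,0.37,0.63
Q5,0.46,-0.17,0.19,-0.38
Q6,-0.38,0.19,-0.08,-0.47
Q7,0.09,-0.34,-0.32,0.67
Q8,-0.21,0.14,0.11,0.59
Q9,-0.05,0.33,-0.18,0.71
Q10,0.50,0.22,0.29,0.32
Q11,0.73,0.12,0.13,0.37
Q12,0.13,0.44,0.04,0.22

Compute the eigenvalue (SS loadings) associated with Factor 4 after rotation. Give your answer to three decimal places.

SS loadings for Factor 4 = 0.63² + (-0.38)² + (-0.47)² + 0.67² + 0.59² + 0.71² + 0.32² + 0.37² + 0.22² = 0.3969 + 0.1444 + 0.2209 + 0.4489 + 0.3481 + 0.5041 + 0.1024 + 0.1369 + 0.0484 = 2.3510

2.351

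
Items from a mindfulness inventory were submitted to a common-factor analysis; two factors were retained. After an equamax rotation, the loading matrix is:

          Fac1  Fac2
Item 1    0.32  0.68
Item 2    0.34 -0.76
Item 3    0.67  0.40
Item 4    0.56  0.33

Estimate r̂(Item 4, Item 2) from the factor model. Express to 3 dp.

-0.060

r̂ = Σ λ_i·λ_j across factors = (0.56)(0.34) + (0.33)(-0.76)
  = +0.1904 -0.2508 = -0.0604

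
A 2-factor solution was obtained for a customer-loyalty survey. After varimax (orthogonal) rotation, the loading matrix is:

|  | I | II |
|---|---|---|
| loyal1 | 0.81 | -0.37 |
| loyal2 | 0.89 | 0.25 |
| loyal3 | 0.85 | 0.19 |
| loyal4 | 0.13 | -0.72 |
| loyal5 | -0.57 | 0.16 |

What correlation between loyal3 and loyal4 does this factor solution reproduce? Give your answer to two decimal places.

r̂ = Σ λ_i·λ_j across factors = (0.85)(0.13) + (0.19)(-0.72)
  = +0.1105 -0.1368 = -0.0263

-0.03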